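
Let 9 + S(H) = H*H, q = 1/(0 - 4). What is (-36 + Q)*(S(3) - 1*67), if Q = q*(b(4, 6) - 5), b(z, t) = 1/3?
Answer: 14003/6 ≈ 2333.8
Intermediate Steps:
b(z, t) = 1/3
q = -1/4 (q = 1/(-4) = -1/4 ≈ -0.25000)
S(H) = -9 + H**2 (S(H) = -9 + H*H = -9 + H**2)
Q = 7/6 (Q = -(1/3 - 5)/4 = -1/4*(-14/3) = 7/6 ≈ 1.1667)
(-36 + Q)*(S(3) - 1*67) = (-36 + 7/6)*((-9 + 3**2) - 1*67) = -209*((-9 + 9) - 67)/6 = -209*(0 - 67)/6 = -209/6*(-67) = 14003/6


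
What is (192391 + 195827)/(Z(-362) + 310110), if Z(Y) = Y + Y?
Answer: 194109/154693 ≈ 1.2548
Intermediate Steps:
Z(Y) = 2*Y
(192391 + 195827)/(Z(-362) + 310110) = (192391 + 195827)/(2*(-362) + 310110) = 388218/(-724 + 310110) = 388218/309386 = 388218*(1/309386) = 194109/154693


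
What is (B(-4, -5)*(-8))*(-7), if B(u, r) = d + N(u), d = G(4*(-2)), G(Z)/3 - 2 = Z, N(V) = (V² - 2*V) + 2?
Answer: 448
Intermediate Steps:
N(V) = 2 + V² - 2*V
G(Z) = 6 + 3*Z
d = -18 (d = 6 + 3*(4*(-2)) = 6 + 3*(-8) = 6 - 24 = -18)
B(u, r) = -16 + u² - 2*u (B(u, r) = -18 + (2 + u² - 2*u) = -16 + u² - 2*u)
(B(-4, -5)*(-8))*(-7) = ((-16 + (-4)² - 2*(-4))*(-8))*(-7) = ((-16 + 16 + 8)*(-8))*(-7) = (8*(-8))*(-7) = -64*(-7) = 448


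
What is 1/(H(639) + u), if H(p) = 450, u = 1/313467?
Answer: 313467/141060151 ≈ 0.0022222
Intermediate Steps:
u = 1/313467 ≈ 3.1901e-6
1/(H(639) + u) = 1/(450 + 1/313467) = 1/(141060151/313467) = 313467/141060151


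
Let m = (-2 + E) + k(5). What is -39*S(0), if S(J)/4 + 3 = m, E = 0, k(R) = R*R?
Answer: -3120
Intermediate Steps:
k(R) = R²
m = 23 (m = (-2 + 0) + 5² = -2 + 25 = 23)
S(J) = 80 (S(J) = -12 + 4*23 = -12 + 92 = 80)
-39*S(0) = -39*80 = -3120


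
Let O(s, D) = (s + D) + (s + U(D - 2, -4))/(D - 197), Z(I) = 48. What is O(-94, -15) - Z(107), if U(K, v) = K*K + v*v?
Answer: -33495/212 ≈ -158.00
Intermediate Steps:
U(K, v) = K² + v²
O(s, D) = D + s + (16 + s + (-2 + D)²)/(-197 + D) (O(s, D) = (s + D) + (s + ((D - 2)² + (-4)²))/(D - 197) = (D + s) + (s + ((-2 + D)² + 16))/(-197 + D) = (D + s) + (s + (16 + (-2 + D)²))/(-197 + D) = (D + s) + (16 + s + (-2 + D)²)/(-197 + D) = D + s + (16 + s + (-2 + D)²)/(-197 + D))
O(-94, -15) - Z(107) = (20 - 201*(-15) - 196*(-94) + 2*(-15)² - 15*(-94))/(-197 - 15) - 1*48 = (20 + 3015 + 18424 + 2*225 + 1410)/(-212) - 48 = -(20 + 3015 + 18424 + 450 + 1410)/212 - 48 = -1/212*23319 - 48 = -23319/212 - 48 = -33495/212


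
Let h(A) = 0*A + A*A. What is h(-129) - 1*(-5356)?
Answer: 21997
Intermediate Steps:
h(A) = A² (h(A) = 0 + A² = A²)
h(-129) - 1*(-5356) = (-129)² - 1*(-5356) = 16641 + 5356 = 21997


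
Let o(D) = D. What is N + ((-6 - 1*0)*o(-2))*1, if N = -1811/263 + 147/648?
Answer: 303407/56808 ≈ 5.3409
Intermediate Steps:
N = -378289/56808 (N = -1811*1/263 + 147*(1/648) = -1811/263 + 49/216 = -378289/56808 ≈ -6.6591)
N + ((-6 - 1*0)*o(-2))*1 = -378289/56808 + ((-6 - 1*0)*(-2))*1 = -378289/56808 + ((-6 + 0)*(-2))*1 = -378289/56808 - 6*(-2)*1 = -378289/56808 + 12*1 = -378289/56808 + 12 = 303407/56808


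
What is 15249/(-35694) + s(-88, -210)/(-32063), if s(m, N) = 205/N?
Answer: -570376150/1335199509 ≈ -0.42718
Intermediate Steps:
15249/(-35694) + s(-88, -210)/(-32063) = 15249/(-35694) + (205/(-210))/(-32063) = 15249*(-1/35694) + (205*(-1/210))*(-1/32063) = -5083/11898 - 41/42*(-1/32063) = -5083/11898 + 41/1346646 = -570376150/1335199509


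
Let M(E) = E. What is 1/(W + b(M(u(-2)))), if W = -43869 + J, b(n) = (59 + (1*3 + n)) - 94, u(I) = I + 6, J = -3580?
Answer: -1/47477 ≈ -2.1063e-5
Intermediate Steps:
u(I) = 6 + I
b(n) = -32 + n (b(n) = (59 + (3 + n)) - 94 = (62 + n) - 94 = -32 + n)
W = -47449 (W = -43869 - 3580 = -47449)
1/(W + b(M(u(-2)))) = 1/(-47449 + (-32 + (6 - 2))) = 1/(-47449 + (-32 + 4)) = 1/(-47449 - 28) = 1/(-47477) = -1/47477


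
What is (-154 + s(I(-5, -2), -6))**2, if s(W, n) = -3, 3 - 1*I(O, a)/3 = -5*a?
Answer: 24649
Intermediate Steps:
I(O, a) = 9 + 15*a (I(O, a) = 9 - (-15)*a = 9 + 15*a)
(-154 + s(I(-5, -2), -6))**2 = (-154 - 3)**2 = (-157)**2 = 24649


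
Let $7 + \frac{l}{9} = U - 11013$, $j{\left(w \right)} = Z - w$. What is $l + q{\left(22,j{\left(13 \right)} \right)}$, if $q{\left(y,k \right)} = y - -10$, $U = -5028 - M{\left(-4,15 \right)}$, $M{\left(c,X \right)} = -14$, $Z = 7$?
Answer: $-144274$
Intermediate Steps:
$j{\left(w \right)} = 7 - w$
$U = -5014$ ($U = -5028 - -14 = -5028 + 14 = -5014$)
$q{\left(y,k \right)} = 10 + y$ ($q{\left(y,k \right)} = y + 10 = 10 + y$)
$l = -144306$ ($l = -63 + 9 \left(-5014 - 11013\right) = -63 + 9 \left(-16027\right) = -63 - 144243 = -144306$)
$l + q{\left(22,j{\left(13 \right)} \right)} = -144306 + \left(10 + 22\right) = -144306 + 32 = -144274$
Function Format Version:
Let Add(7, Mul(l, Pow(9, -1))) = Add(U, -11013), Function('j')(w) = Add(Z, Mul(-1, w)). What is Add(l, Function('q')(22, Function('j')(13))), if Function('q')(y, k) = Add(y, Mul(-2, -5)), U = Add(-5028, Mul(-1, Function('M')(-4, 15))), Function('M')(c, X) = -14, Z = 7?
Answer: -144274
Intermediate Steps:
Function('j')(w) = Add(7, Mul(-1, w))
U = -5014 (U = Add(-5028, Mul(-1, -14)) = Add(-5028, 14) = -5014)
Function('q')(y, k) = Add(10, y) (Function('q')(y, k) = Add(y, 10) = Add(10, y))
l = -144306 (l = Add(-63, Mul(9, Add(-5014, -11013))) = Add(-63, Mul(9, -16027)) = Add(-63, -144243) = -144306)
Add(l, Function('q')(22, Function('j')(13))) = Add(-144306, Add(10, 22)) = Add(-144306, 32) = -144274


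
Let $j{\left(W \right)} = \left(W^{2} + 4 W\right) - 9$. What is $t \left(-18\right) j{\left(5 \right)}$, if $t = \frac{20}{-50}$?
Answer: $\frac{1296}{5} \approx 259.2$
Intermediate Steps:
$j{\left(W \right)} = -9 + W^{2} + 4 W$
$t = - \frac{2}{5}$ ($t = 20 \left(- \frac{1}{50}\right) = - \frac{2}{5} \approx -0.4$)
$t \left(-18\right) j{\left(5 \right)} = \left(- \frac{2}{5}\right) \left(-18\right) \left(-9 + 5^{2} + 4 \cdot 5\right) = \frac{36 \left(-9 + 25 + 20\right)}{5} = \frac{36}{5} \cdot 36 = \frac{1296}{5}$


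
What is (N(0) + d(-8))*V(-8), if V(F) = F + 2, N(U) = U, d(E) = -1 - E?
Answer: -42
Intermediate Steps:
V(F) = 2 + F
(N(0) + d(-8))*V(-8) = (0 + (-1 - 1*(-8)))*(2 - 8) = (0 + (-1 + 8))*(-6) = (0 + 7)*(-6) = 7*(-6) = -42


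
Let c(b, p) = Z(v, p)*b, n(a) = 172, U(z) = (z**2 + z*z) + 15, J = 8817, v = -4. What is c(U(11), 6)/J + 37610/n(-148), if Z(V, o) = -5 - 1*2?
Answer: 165648971/758262 ≈ 218.46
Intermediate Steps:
Z(V, o) = -7 (Z(V, o) = -5 - 2 = -7)
U(z) = 15 + 2*z**2 (U(z) = (z**2 + z**2) + 15 = 2*z**2 + 15 = 15 + 2*z**2)
c(b, p) = -7*b
c(U(11), 6)/J + 37610/n(-148) = -7*(15 + 2*11**2)/8817 + 37610/172 = -7*(15 + 2*121)*(1/8817) + 37610*(1/172) = -7*(15 + 242)*(1/8817) + 18805/86 = -7*257*(1/8817) + 18805/86 = -1799*1/8817 + 18805/86 = -1799/8817 + 18805/86 = 165648971/758262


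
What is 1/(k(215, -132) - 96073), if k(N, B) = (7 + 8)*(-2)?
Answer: -1/96103 ≈ -1.0406e-5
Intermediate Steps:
k(N, B) = -30 (k(N, B) = 15*(-2) = -30)
1/(k(215, -132) - 96073) = 1/(-30 - 96073) = 1/(-96103) = -1/96103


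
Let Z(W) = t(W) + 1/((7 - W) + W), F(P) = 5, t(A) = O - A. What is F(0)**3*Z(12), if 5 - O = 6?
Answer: -11250/7 ≈ -1607.1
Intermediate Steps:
O = -1 (O = 5 - 1*6 = 5 - 6 = -1)
t(A) = -1 - A
Z(W) = -6/7 - W (Z(W) = (-1 - W) + 1/((7 - W) + W) = (-1 - W) + 1/7 = -6/7 - W)
F(0)**3*Z(12) = 5**3*(-6/7 - 1*12) = 125*(-6/7 - 12) = 125*(-90/7) = -11250/7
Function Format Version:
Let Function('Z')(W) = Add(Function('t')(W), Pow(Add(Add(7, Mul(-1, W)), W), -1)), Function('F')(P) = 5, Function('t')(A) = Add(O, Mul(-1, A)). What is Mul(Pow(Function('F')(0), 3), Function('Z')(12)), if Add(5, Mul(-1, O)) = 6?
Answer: Rational(-11250, 7) ≈ -1607.1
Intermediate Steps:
O = -1 (O = Add(5, Mul(-1, 6)) = Add(5, -6) = -1)
Function('t')(A) = Add(-1, Mul(-1, A))
Function('Z')(W) = Add(Rational(-6, 7), Mul(-1, W)) (Function('Z')(W) = Add(Add(-1, Mul(-1, W)), Pow(Add(Add(7, Mul(-1, W)), W), -1)) = Add(Add(-1, Mul(-1, W)), Pow(7, -1)) = Add(Add(-1, Mul(-1, W)), Rational(1, 7)) = Add(Rational(-6, 7), Mul(-1, W)))
Mul(Pow(Function('F')(0), 3), Function('Z')(12)) = Mul(Pow(5, 3), Add(Rational(-6, 7), Mul(-1, 12))) = Mul(125, Add(Rational(-6, 7), -12)) = Mul(125, Rational(-90, 7)) = Rational(-11250, 7)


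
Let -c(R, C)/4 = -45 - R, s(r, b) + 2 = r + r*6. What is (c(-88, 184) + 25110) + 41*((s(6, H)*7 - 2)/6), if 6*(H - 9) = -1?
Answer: 80513/3 ≈ 26838.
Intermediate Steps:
H = 53/6 (H = 9 + (1/6)*(-1) = 9 - 1/6 = 53/6 ≈ 8.8333)
s(r, b) = -2 + 7*r (s(r, b) = -2 + (r + r*6) = -2 + (r + 6*r) = -2 + 7*r)
c(R, C) = 180 + 4*R (c(R, C) = -4*(-45 - R) = 180 + 4*R)
(c(-88, 184) + 25110) + 41*((s(6, H)*7 - 2)/6) = ((180 + 4*(-88)) + 25110) + 41*(((-2 + 7*6)*7 - 2)/6) = ((180 - 352) + 25110) + 41*(((-2 + 42)*7 - 2)*(1/6)) = (-172 + 25110) + 41*((40*7 - 2)*(1/6)) = 24938 + 41*((280 - 2)*(1/6)) = 24938 + 41*(278*(1/6)) = 24938 + 41*(139/3) = 24938 + 5699/3 = 80513/3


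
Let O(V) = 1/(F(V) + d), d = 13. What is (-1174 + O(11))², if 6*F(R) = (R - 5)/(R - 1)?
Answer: 23649518656/17161 ≈ 1.3781e+6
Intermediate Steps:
F(R) = (-5 + R)/(6*(-1 + R)) (F(R) = ((R - 5)/(R - 1))/6 = ((-5 + R)/(-1 + R))/6 = (-5 + R)/(6*(-1 + R)))
O(V) = 1/(13 + (-5 + V)/(6*(-1 + V))) (O(V) = 1/((-5 + V)/(6*(-1 + V)) + 13) = 1/(13 + (-5 + V)/(6*(-1 + V))))
(-1174 + O(11))² = (-1174 + 6*(-1 + 11)/(-83 + 79*11))² = (-1174 + 6*10/(-83 + 869))² = (-1174 + 6*10/786)² = (-1174 + 6*(1/786)*10)² = (-1174 + 10/131)² = (-153784/131)² = 23649518656/17161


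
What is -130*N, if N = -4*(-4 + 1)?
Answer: -1560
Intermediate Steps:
N = 12 (N = -4*(-3) = 12)
-130*N = -130*12 = -1560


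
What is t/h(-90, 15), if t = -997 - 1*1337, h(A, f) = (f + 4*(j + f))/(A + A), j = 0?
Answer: 28008/5 ≈ 5601.6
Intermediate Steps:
h(A, f) = 5*f/(2*A) (h(A, f) = (f + 4*(0 + f))/(A + A) = (f + 4*f)/((2*A)) = (5*f)*(1/(2*A)) = 5*f/(2*A))
t = -2334 (t = -997 - 1337 = -2334)
t/h(-90, 15) = -2334/((5/2)*15/(-90)) = -2334/((5/2)*15*(-1/90)) = -2334/(-5/12) = -2334*(-12/5) = 28008/5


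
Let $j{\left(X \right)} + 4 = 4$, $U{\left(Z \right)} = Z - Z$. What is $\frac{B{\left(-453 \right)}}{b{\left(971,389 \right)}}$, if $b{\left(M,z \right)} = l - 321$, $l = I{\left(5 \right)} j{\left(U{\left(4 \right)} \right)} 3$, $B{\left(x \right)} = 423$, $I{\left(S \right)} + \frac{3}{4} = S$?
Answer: $- \frac{141}{107} \approx -1.3178$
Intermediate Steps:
$U{\left(Z \right)} = 0$
$I{\left(S \right)} = - \frac{3}{4} + S$
$j{\left(X \right)} = 0$ ($j{\left(X \right)} = -4 + 4 = 0$)
$l = 0$ ($l = \left(- \frac{3}{4} + 5\right) 0 \cdot 3 = \frac{17}{4} \cdot 0 \cdot 3 = 0 \cdot 3 = 0$)
$b{\left(M,z \right)} = -321$ ($b{\left(M,z \right)} = 0 - 321 = -321$)
$\frac{B{\left(-453 \right)}}{b{\left(971,389 \right)}} = \frac{423}{-321} = 423 \left(- \frac{1}{321}\right) = - \frac{141}{107}$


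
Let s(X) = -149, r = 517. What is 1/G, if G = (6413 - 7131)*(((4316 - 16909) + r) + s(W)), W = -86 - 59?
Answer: 1/8777550 ≈ 1.1393e-7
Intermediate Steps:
W = -145
G = 8777550 (G = (6413 - 7131)*(((4316 - 16909) + 517) - 149) = -718*((-12593 + 517) - 149) = -718*(-12076 - 149) = -718*(-12225) = 8777550)
1/G = 1/8777550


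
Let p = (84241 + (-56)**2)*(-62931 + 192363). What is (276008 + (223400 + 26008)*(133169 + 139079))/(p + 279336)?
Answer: 8487638149/1413707400 ≈ 6.0038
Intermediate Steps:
p = 11309379864 (p = (84241 + 3136)*129432 = 87377*129432 = 11309379864)
(276008 + (223400 + 26008)*(133169 + 139079))/(p + 279336) = (276008 + (223400 + 26008)*(133169 + 139079))/(11309379864 + 279336) = (276008 + 249408*272248)/11309659200 = (276008 + 67900829184)*(1/11309659200) = 67901105192*(1/11309659200) = 8487638149/1413707400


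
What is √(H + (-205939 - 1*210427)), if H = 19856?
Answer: I*√396510 ≈ 629.69*I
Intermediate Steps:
√(H + (-205939 - 1*210427)) = √(19856 + (-205939 - 1*210427)) = √(19856 + (-205939 - 210427)) = √(19856 - 416366) = √(-396510) = I*√396510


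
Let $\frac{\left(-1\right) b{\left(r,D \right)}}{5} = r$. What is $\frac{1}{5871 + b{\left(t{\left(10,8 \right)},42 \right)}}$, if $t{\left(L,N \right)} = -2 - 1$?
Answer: $\frac{1}{5886} \approx 0.00016989$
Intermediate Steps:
$t{\left(L,N \right)} = -3$ ($t{\left(L,N \right)} = -2 - 1 = -3$)
$b{\left(r,D \right)} = - 5 r$
$\frac{1}{5871 + b{\left(t{\left(10,8 \right)},42 \right)}} = \frac{1}{5871 - -15} = \frac{1}{5871 + 15} = \frac{1}{5886}$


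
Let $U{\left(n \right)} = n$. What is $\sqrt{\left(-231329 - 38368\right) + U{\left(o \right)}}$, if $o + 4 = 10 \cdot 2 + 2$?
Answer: $i \sqrt{269679} \approx 519.31 i$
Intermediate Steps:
$o = 18$ ($o = -4 + \left(10 \cdot 2 + 2\right) = -4 + \left(20 + 2\right) = -4 + 22 = 18$)
$\sqrt{\left(-231329 - 38368\right) + U{\left(o \right)}} = \sqrt{\left(-231329 - 38368\right) + 18} = \sqrt{-269697 + 18} = \sqrt{-269679} = i \sqrt{269679}$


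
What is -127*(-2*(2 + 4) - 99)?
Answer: 14097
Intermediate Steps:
-127*(-2*(2 + 4) - 99) = -127*(-2*6 - 99) = -127*(-12 - 99) = -127*(-111) = 14097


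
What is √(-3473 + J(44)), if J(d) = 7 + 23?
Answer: I*√3443 ≈ 58.677*I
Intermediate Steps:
J(d) = 30
√(-3473 + J(44)) = √(-3473 + 30) = √(-3443) = I*√3443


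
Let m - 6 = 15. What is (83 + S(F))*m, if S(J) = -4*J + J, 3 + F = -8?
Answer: 2436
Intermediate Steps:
m = 21 (m = 6 + 15 = 21)
F = -11 (F = -3 - 8 = -11)
S(J) = -3*J
(83 + S(F))*m = (83 - 3*(-11))*21 = (83 + 33)*21 = 116*21 = 2436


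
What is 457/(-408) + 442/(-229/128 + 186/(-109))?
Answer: -2538335305/19897752 ≈ -127.57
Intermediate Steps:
457/(-408) + 442/(-229/128 + 186/(-109)) = 457*(-1/408) + 442/(-229*1/128 + 186*(-1/109)) = -457/408 + 442/(-229/128 - 186/109) = -457/408 + 442/(-48769/13952) = -457/408 + 442*(-13952/48769) = -457/408 - 6166784/48769 = -2538335305/19897752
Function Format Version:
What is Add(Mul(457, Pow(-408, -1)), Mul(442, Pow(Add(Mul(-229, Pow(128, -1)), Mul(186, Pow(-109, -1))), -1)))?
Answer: Rational(-2538335305, 19897752) ≈ -127.57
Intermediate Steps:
Add(Mul(457, Pow(-408, -1)), Mul(442, Pow(Add(Mul(-229, Pow(128, -1)), Mul(186, Pow(-109, -1))), -1))) = Add(Mul(457, Rational(-1, 408)), Mul(442, Pow(Add(Mul(-229, Rational(1, 128)), Mul(186, Rational(-1, 109))), -1))) = Add(Rational(-457, 408), Mul(442, Pow(Add(Rational(-229, 128), Rational(-186, 109)), -1))) = Add(Rational(-457, 408), Mul(442, Pow(Rational(-48769, 13952), -1))) = Add(Rational(-457, 408), Mul(442, Rational(-13952, 48769))) = Add(Rational(-457, 408), Rational(-6166784, 48769)) = Rational(-2538335305, 19897752)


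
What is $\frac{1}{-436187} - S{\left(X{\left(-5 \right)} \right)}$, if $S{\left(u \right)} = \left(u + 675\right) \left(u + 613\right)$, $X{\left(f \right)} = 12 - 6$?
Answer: $- \frac{183869831794}{436187} \approx -4.2154 \cdot 10^{5}$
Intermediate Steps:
$X{\left(f \right)} = 6$ ($X{\left(f \right)} = 12 - 6 = 6$)
$S{\left(u \right)} = \left(613 + u\right) \left(675 + u\right)$ ($S{\left(u \right)} = \left(675 + u\right) \left(613 + u\right) = \left(613 + u\right) \left(675 + u\right)$)
$\frac{1}{-436187} - S{\left(X{\left(-5 \right)} \right)} = \frac{1}{-436187} - \left(413775 + 6^{2} + 1288 \cdot 6\right) = - \frac{1}{436187} - \left(413775 + 36 + 7728\right) = - \frac{1}{436187} - 421539 = - \frac{183869831794}{436187}$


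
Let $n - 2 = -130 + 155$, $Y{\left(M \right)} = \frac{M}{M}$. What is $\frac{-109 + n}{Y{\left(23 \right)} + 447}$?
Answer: $- \frac{41}{224} \approx -0.18304$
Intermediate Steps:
$Y{\left(M \right)} = 1$
$n = 27$ ($n = 2 + \left(-130 + 155\right) = 2 + 25 = 27$)
$\frac{-109 + n}{Y{\left(23 \right)} + 447} = \frac{-109 + 27}{1 + 447} = - \frac{82}{448} = \left(-82\right) \frac{1}{448} = - \frac{41}{224}$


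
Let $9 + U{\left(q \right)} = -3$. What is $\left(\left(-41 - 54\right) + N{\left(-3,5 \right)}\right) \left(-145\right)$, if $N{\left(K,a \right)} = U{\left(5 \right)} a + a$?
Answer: $21750$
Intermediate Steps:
$U{\left(q \right)} = -12$ ($U{\left(q \right)} = -9 - 3 = -12$)
$N{\left(K,a \right)} = - 11 a$ ($N{\left(K,a \right)} = - 12 a + a = - 11 a$)
$\left(\left(-41 - 54\right) + N{\left(-3,5 \right)}\right) \left(-145\right) = \left(\left(-41 - 54\right) - 55\right) \left(-145\right) = \left(-95 - 55\right) \left(-145\right) = \left(-150\right) \left(-145\right) = 21750$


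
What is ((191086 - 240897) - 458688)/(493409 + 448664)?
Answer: -508499/942073 ≈ -0.53977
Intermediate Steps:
((191086 - 240897) - 458688)/(493409 + 448664) = (-49811 - 458688)/942073 = -508499*1/942073 = -508499/942073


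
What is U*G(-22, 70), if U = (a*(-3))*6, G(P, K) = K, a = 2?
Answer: -2520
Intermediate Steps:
U = -36 (U = (2*(-3))*6 = -6*6 = -36)
U*G(-22, 70) = -36*70 = -2520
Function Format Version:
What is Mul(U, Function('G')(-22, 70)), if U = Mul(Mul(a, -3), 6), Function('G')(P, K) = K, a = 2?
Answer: -2520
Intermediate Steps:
U = -36 (U = Mul(Mul(2, -3), 6) = Mul(-6, 6) = -36)
Mul(U, Function('G')(-22, 70)) = Mul(-36, 70) = -2520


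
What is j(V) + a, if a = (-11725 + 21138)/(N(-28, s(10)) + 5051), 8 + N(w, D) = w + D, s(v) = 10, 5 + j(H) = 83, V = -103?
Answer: 401363/5025 ≈ 79.873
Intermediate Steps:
j(H) = 78 (j(H) = -5 + 83 = 78)
N(w, D) = -8 + D + w (N(w, D) = -8 + (w + D) = -8 + (D + w) = -8 + D + w)
a = 9413/5025 (a = (-11725 + 21138)/((-8 + 10 - 28) + 5051) = 9413/(-26 + 5051) = 9413/5025 ≈ 1.8732)
j(V) + a = 78 + 9413/5025 = 401363/5025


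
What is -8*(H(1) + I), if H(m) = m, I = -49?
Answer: 384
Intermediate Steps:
-8*(H(1) + I) = -8*(1 - 49) = -8*(-48) = 384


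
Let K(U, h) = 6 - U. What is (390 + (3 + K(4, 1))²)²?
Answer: 172225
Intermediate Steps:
(390 + (3 + K(4, 1))²)² = (390 + (3 + (6 - 1*4))²)² = (390 + (3 + (6 - 4))²)² = (390 + (3 + 2)²)² = (390 + 5²)² = (390 + 25)² = 415² = 172225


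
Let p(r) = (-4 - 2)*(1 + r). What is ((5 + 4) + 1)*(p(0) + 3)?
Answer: -30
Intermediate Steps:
p(r) = -6 - 6*r (p(r) = -6*(1 + r) = -6 - 6*r)
((5 + 4) + 1)*(p(0) + 3) = ((5 + 4) + 1)*((-6 - 6*0) + 3) = (9 + 1)*((-6 + 0) + 3) = 10*(-6 + 3) = 10*(-3) = -30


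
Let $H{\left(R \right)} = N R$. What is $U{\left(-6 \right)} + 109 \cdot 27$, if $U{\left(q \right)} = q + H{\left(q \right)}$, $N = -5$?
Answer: $2967$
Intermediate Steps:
$H{\left(R \right)} = - 5 R$
$U{\left(q \right)} = - 4 q$ ($U{\left(q \right)} = q - 5 q = - 4 q$)
$U{\left(-6 \right)} + 109 \cdot 27 = \left(-4\right) \left(-6\right) + 109 \cdot 27 = 24 + 2943 = 2967$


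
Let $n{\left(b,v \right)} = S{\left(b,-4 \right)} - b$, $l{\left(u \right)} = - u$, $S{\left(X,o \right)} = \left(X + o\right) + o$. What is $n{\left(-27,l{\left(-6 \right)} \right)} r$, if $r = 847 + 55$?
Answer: $-7216$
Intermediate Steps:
$r = 902$
$S{\left(X,o \right)} = X + 2 o$
$n{\left(b,v \right)} = -8$ ($n{\left(b,v \right)} = \left(b + 2 \left(-4\right)\right) - b = \left(b - 8\right) - b = \left(-8 + b\right) - b = -8$)
$n{\left(-27,l{\left(-6 \right)} \right)} r = \left(-8\right) 902 = -7216$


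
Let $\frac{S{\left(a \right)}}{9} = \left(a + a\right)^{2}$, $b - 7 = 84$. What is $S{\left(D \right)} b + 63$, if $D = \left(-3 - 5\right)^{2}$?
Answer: $13418559$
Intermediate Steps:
$b = 91$ ($b = 7 + 84 = 91$)
$D = 64$ ($D = \left(-8\right)^{2} = 64$)
$S{\left(a \right)} = 36 a^{2}$ ($S{\left(a \right)} = 9 \left(a + a\right)^{2} = 9 \left(2 a\right)^{2} = 9 \cdot 4 a^{2} = 36 a^{2}$)
$S{\left(D \right)} b + 63 = 36 \cdot 64^{2} \cdot 91 + 63 = 36 \cdot 4096 \cdot 91 + 63 = 147456 \cdot 91 + 63 = 13418496 + 63 = 13418559$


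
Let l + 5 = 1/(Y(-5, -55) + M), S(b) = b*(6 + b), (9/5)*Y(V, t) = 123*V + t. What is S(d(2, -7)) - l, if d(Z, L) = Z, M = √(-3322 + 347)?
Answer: 9630525/458539 + 81*I*√119/2292695 ≈ 21.003 + 0.0003854*I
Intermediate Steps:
Y(V, t) = 5*t/9 + 205*V/3 (Y(V, t) = 5*(123*V + t)/9 = 5*(t + 123*V)/9 = 5*t/9 + 205*V/3)
M = 5*I*√119 (M = √(-2975) = 5*I*√119 ≈ 54.544*I)
l = -5 + 1/(-3350/9 + 5*I*√119) (l = -5 + 1/(((5/9)*(-55) + (205/3)*(-5)) + 5*I*√119) = -5 + 1/((-275/9 - 1025/3) + 5*I*√119) = -5 + 1/(-3350/9 + 5*I*√119) ≈ -5.0026 - 0.0003854*I)
S(d(2, -7)) - l = 2*(6 + 2) - (-2293901/458539 - 81*I*√119/2292695) = 2*8 + (2293901/458539 + 81*I*√119/2292695) = 16 + (2293901/458539 + 81*I*√119/2292695) = 9630525/458539 + 81*I*√119/2292695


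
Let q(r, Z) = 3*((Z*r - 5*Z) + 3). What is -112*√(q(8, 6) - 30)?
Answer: -112*√33 ≈ -643.39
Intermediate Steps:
q(r, Z) = 9 - 15*Z + 3*Z*r (q(r, Z) = 3*((-5*Z + Z*r) + 3) = 3*(3 - 5*Z + Z*r) = 9 - 15*Z + 3*Z*r)
-112*√(q(8, 6) - 30) = -112*√((9 - 15*6 + 3*6*8) - 30) = -112*√((9 - 90 + 144) - 30) = -112*√(63 - 30) = -112*√33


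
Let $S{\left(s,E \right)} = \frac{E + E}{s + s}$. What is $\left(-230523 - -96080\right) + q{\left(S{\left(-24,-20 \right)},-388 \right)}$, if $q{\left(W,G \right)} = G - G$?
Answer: $-134443$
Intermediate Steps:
$S{\left(s,E \right)} = \frac{E}{s}$ ($S{\left(s,E \right)} = \frac{2 E}{2 s} = 2 E \frac{1}{2 s} = \frac{E}{s}$)
$q{\left(W,G \right)} = 0$
$\left(-230523 - -96080\right) + q{\left(S{\left(-24,-20 \right)},-388 \right)} = \left(-230523 - -96080\right) + 0 = \left(-230523 + 96080\right) + 0 = -134443 + 0 = -134443$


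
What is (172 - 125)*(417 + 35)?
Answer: 21244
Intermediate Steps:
(172 - 125)*(417 + 35) = 47*452 = 21244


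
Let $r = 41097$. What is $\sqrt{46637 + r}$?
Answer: $\sqrt{87734} \approx 296.2$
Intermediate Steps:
$\sqrt{46637 + r} = \sqrt{46637 + 41097} = \sqrt{87734}$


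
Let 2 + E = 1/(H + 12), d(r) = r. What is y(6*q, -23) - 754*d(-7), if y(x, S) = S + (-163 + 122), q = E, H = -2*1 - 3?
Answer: 5214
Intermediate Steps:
H = -5 (H = -2 - 3 = -5)
E = -13/7 (E = -2 + 1/(-5 + 12) = -2 + 1/7 = -2 + ⅐ = -13/7 ≈ -1.8571)
q = -13/7 ≈ -1.8571
y(x, S) = -41 + S (y(x, S) = S - 41 = -41 + S)
y(6*q, -23) - 754*d(-7) = (-41 - 23) - 754*(-7) = -64 - 1*(-5278) = -64 + 5278 = 5214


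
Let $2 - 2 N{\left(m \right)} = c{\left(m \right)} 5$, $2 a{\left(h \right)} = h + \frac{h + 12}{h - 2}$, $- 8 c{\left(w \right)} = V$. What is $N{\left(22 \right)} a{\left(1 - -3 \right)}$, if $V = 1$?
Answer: $\frac{63}{8} \approx 7.875$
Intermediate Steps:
$c{\left(w \right)} = - \frac{1}{8}$ ($c{\left(w \right)} = \left(- \frac{1}{8}\right) 1 = - \frac{1}{8}$)
$a{\left(h \right)} = \frac{h}{2} + \frac{12 + h}{2 \left(-2 + h\right)}$ ($a{\left(h \right)} = \frac{h + \frac{h + 12}{h - 2}}{2} = \frac{h + \frac{12 + h}{-2 + h}}{2} = \frac{h}{2} + \frac{12 + h}{2 \left(-2 + h\right)}$)
$N{\left(m \right)} = \frac{21}{16}$ ($N{\left(m \right)} = 1 - \frac{\left(- \frac{1}{8}\right) 5}{2} = 1 - - \frac{5}{16} = 1 + \frac{5}{16} = \frac{21}{16}$)
$N{\left(22 \right)} a{\left(1 - -3 \right)} = \frac{21 \frac{12 + \left(1 - -3\right)^{2} - \left(1 - -3\right)}{2 \left(-2 + \left(1 - -3\right)\right)}}{16} = \frac{21 \frac{12 + \left(1 + 3\right)^{2} - \left(1 + 3\right)}{2 \left(-2 + \left(1 + 3\right)\right)}}{16} = \frac{21 \frac{12 + 4^{2} - 4}{2 \left(-2 + 4\right)}}{16} = \frac{21 \frac{12 + 16 - 4}{2 \cdot 2}}{16} = \frac{21 \cdot \frac{1}{2} \cdot \frac{1}{2} \cdot 24}{16} = \frac{21}{16} \cdot 6 = \frac{63}{8}$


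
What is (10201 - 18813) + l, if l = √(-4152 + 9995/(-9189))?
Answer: -8612 + I*√38964140183/3063 ≈ -8612.0 + 64.444*I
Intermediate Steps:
l = I*√38964140183/3063 (l = √(-4152 + 9995*(-1/9189)) = √(-4152 - 9995/9189) = √(-38162723/9189) = I*√38964140183/3063 ≈ 64.444*I)
(10201 - 18813) + l = (10201 - 18813) + I*√38964140183/3063 = -8612 + I*√38964140183/3063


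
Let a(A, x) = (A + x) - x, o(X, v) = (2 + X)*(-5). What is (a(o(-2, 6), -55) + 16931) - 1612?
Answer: 15319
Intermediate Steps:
o(X, v) = -10 - 5*X
a(A, x) = A
(a(o(-2, 6), -55) + 16931) - 1612 = ((-10 - 5*(-2)) + 16931) - 1612 = ((-10 + 10) + 16931) - 1612 = (0 + 16931) - 1612 = 16931 - 1612 = 15319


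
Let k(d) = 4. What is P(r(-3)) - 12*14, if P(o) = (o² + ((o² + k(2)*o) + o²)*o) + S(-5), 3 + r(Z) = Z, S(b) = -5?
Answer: -425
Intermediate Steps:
r(Z) = -3 + Z
P(o) = -5 + o² + o*(2*o² + 4*o) (P(o) = (o² + ((o² + 4*o) + o²)*o) - 5 = (o² + (2*o² + 4*o)*o) - 5 = (o² + o*(2*o² + 4*o)) - 5 = -5 + o² + o*(2*o² + 4*o))
P(r(-3)) - 12*14 = (-5 + 2*(-3 - 3)³ + 5*(-3 - 3)²) - 12*14 = (-5 + 2*(-6)³ + 5*(-6)²) - 168 = (-5 + 2*(-216) + 5*36) - 168 = (-5 - 432 + 180) - 168 = -257 - 168 = -425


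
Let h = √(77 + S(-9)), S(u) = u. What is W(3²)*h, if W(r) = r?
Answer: 18*√17 ≈ 74.216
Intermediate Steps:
h = 2*√17 (h = √(77 - 9) = √68 = 2*√17 ≈ 8.2462)
W(3²)*h = 3²*(2*√17) = 9*(2*√17) = 18*√17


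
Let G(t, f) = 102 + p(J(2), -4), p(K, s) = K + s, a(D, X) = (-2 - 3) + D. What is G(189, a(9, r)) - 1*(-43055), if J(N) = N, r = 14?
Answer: 43155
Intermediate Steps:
a(D, X) = -5 + D
G(t, f) = 100 (G(t, f) = 102 + (2 - 4) = 102 - 2 = 100)
G(189, a(9, r)) - 1*(-43055) = 100 - 1*(-43055) = 100 + 43055 = 43155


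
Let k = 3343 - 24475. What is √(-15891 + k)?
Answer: I*√37023 ≈ 192.41*I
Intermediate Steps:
k = -21132
√(-15891 + k) = √(-15891 - 21132) = √(-37023) = I*√37023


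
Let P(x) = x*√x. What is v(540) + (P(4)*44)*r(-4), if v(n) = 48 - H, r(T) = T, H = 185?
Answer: -1545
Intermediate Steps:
P(x) = x^(3/2)
v(n) = -137 (v(n) = 48 - 1*185 = 48 - 185 = -137)
v(540) + (P(4)*44)*r(-4) = -137 + (4^(3/2)*44)*(-4) = -137 + (8*44)*(-4) = -137 + 352*(-4) = -137 - 1408 = -1545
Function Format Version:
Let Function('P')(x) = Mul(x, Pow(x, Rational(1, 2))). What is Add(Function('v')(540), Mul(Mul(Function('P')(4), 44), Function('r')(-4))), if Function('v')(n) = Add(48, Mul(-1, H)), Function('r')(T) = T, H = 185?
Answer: -1545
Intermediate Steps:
Function('P')(x) = Pow(x, Rational(3, 2))
Function('v')(n) = -137 (Function('v')(n) = Add(48, Mul(-1, 185)) = Add(48, -185) = -137)
Add(Function('v')(540), Mul(Mul(Function('P')(4), 44), Function('r')(-4))) = Add(-137, Mul(Mul(Pow(4, Rational(3, 2)), 44), -4)) = Add(-137, Mul(Mul(8, 44), -4)) = Add(-137, Mul(352, -4)) = Add(-137, -1408) = -1545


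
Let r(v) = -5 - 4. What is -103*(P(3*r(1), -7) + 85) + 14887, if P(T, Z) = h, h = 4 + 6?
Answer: 5102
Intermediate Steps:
r(v) = -9
h = 10
P(T, Z) = 10
-103*(P(3*r(1), -7) + 85) + 14887 = -103*(10 + 85) + 14887 = -103*95 + 14887 = -9785 + 14887 = 5102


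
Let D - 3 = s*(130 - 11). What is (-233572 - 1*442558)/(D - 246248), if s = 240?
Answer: 10402/3349 ≈ 3.1060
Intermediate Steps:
D = 28563 (D = 3 + 240*(130 - 11) = 3 + 240*119 = 3 + 28560 = 28563)
(-233572 - 1*442558)/(D - 246248) = (-233572 - 1*442558)/(28563 - 246248) = (-233572 - 442558)/(-217685) = -676130*(-1/217685) = 10402/3349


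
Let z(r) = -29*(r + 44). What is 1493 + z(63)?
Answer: -1610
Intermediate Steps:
z(r) = -1276 - 29*r (z(r) = -29*(44 + r) = -1276 - 29*r)
1493 + z(63) = 1493 + (-1276 - 29*63) = 1493 + (-1276 - 1827) = 1493 - 3103 = -1610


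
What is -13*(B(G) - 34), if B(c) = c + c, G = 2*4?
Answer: 234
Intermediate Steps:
G = 8
B(c) = 2*c
-13*(B(G) - 34) = -13*(2*8 - 34) = -13*(16 - 34) = -13*(-18) = 234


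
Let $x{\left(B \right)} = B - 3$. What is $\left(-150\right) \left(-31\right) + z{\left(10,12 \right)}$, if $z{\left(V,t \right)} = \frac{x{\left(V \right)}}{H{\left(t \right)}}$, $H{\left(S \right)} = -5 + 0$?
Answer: $\frac{23243}{5} \approx 4648.6$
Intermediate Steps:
$x{\left(B \right)} = -3 + B$ ($x{\left(B \right)} = B - 3 = -3 + B$)
$H{\left(S \right)} = -5$
$z{\left(V,t \right)} = \frac{3}{5} - \frac{V}{5}$ ($z{\left(V,t \right)} = \frac{-3 + V}{-5} = \left(-3 + V\right) \left(- \frac{1}{5}\right) = \frac{3}{5} - \frac{V}{5}$)
$\left(-150\right) \left(-31\right) + z{\left(10,12 \right)} = \left(-150\right) \left(-31\right) + \left(\frac{3}{5} - 2\right) = 4650 + \left(\frac{3}{5} - 2\right) = 4650 - \frac{7}{5} = \frac{23243}{5}$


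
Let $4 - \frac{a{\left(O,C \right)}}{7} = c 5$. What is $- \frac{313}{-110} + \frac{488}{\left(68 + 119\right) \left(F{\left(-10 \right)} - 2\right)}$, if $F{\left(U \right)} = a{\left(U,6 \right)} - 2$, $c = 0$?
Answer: $\frac{16573}{5610} \approx 2.9542$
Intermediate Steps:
$a{\left(O,C \right)} = 28$ ($a{\left(O,C \right)} = 28 - 7 \cdot 0 \cdot 5 = 28 - 0 = 28 + 0 = 28$)
$F{\left(U \right)} = 26$ ($F{\left(U \right)} = 28 - 2 = 26$)
$- \frac{313}{-110} + \frac{488}{\left(68 + 119\right) \left(F{\left(-10 \right)} - 2\right)} = - \frac{313}{-110} + \frac{488}{\left(68 + 119\right) \left(26 - 2\right)} = \left(-313\right) \left(- \frac{1}{110}\right) + \frac{488}{187 \cdot 24} = \frac{313}{110} + \frac{488}{4488} = \frac{313}{110} + 488 \cdot \frac{1}{4488} = \frac{313}{110} + \frac{61}{561} = \frac{16573}{5610}$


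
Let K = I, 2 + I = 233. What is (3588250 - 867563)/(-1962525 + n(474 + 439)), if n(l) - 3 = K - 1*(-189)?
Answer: -2720687/1962102 ≈ -1.3866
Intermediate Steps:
I = 231 (I = -2 + 233 = 231)
K = 231
n(l) = 423 (n(l) = 3 + (231 - 1*(-189)) = 3 + (231 + 189) = 3 + 420 = 423)
(3588250 - 867563)/(-1962525 + n(474 + 439)) = (3588250 - 867563)/(-1962525 + 423) = 2720687/(-1962102) = 2720687*(-1/1962102) = -2720687/1962102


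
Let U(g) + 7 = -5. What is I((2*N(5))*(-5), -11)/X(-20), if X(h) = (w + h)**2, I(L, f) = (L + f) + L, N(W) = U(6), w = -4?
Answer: 229/576 ≈ 0.39757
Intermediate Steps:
U(g) = -12 (U(g) = -7 - 5 = -12)
N(W) = -12
I(L, f) = f + 2*L
X(h) = (-4 + h)**2
I((2*N(5))*(-5), -11)/X(-20) = (-11 + 2*((2*(-12))*(-5)))/((-4 - 20)**2) = (-11 + 2*(-24*(-5)))/((-24)**2) = (-11 + 2*120)/576 = (-11 + 240)*(1/576) = 229*(1/576) = 229/576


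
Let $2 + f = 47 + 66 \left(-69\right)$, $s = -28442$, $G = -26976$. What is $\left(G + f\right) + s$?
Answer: $-59927$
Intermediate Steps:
$f = -4509$ ($f = -2 + \left(47 + 66 \left(-69\right)\right) = -2 + \left(47 - 4554\right) = -2 - 4507 = -4509$)
$\left(G + f\right) + s = \left(-26976 - 4509\right) - 28442 = -31485 - 28442 = -59927$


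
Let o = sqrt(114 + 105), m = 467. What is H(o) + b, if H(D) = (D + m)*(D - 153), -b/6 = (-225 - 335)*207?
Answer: 624288 + 314*sqrt(219) ≈ 6.2894e+5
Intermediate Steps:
o = sqrt(219) ≈ 14.799
b = 695520 (b = -6*(-225 - 335)*207 = -(-3360)*207 = -6*(-115920) = 695520)
H(D) = (-153 + D)*(467 + D) (H(D) = (D + 467)*(D - 153) = (467 + D)*(-153 + D) = (-153 + D)*(467 + D))
H(o) + b = (-71451 + (sqrt(219))**2 + 314*sqrt(219)) + 695520 = (-71451 + 219 + 314*sqrt(219)) + 695520 = (-71232 + 314*sqrt(219)) + 695520 = 624288 + 314*sqrt(219)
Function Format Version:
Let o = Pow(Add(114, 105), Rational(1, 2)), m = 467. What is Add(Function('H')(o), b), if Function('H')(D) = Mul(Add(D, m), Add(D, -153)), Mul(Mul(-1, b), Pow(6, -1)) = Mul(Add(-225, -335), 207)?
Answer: Add(624288, Mul(314, Pow(219, Rational(1, 2)))) ≈ 6.2894e+5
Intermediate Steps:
o = Pow(219, Rational(1, 2)) ≈ 14.799
b = 695520 (b = Mul(-6, Mul(Add(-225, -335), 207)) = Mul(-6, Mul(-560, 207)) = Mul(-6, -115920) = 695520)
Function('H')(D) = Mul(Add(-153, D), Add(467, D)) (Function('H')(D) = Mul(Add(D, 467), Add(D, -153)) = Mul(Add(467, D), Add(-153, D)) = Mul(Add(-153, D), Add(467, D)))
Add(Function('H')(o), b) = Add(Add(-71451, Pow(Pow(219, Rational(1, 2)), 2), Mul(314, Pow(219, Rational(1, 2)))), 695520) = Add(Add(-71451, 219, Mul(314, Pow(219, Rational(1, 2)))), 695520) = Add(Add(-71232, Mul(314, Pow(219, Rational(1, 2)))), 695520) = Add(624288, Mul(314, Pow(219, Rational(1, 2))))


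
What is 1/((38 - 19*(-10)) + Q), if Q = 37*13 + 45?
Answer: 1/754 ≈ 0.0013263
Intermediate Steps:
Q = 526 (Q = 481 + 45 = 526)
1/((38 - 19*(-10)) + Q) = 1/((38 - 19*(-10)) + 526) = 1/((38 + 190) + 526) = 1/(228 + 526) = 1/754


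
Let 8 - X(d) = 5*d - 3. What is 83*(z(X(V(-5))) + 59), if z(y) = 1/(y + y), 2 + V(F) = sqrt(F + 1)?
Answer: 5300297/1082 + 415*I/541 ≈ 4898.6 + 0.7671*I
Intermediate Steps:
V(F) = -2 + sqrt(1 + F) (V(F) = -2 + sqrt(F + 1) = -2 + sqrt(1 + F))
X(d) = 11 - 5*d (X(d) = 8 - (5*d - 3) = 8 - (-3 + 5*d) = 8 + (3 - 5*d) = 11 - 5*d)
z(y) = 1/(2*y)
83*(z(X(V(-5))) + 59) = 83*(1/(2*(11 - 5*(-2 + sqrt(1 - 5)))) + 59) = 83*(1/(2*(11 - 5*(-2 + sqrt(-4)))) + 59) = 83*(1/(2*(11 - 5*(-2 + 2*I))) + 59) = 83*(1/(2*(11 + (10 - 10*I))) + 59) = 83*(1/(2*(21 - 10*I)) + 59) = 83*(((21 + 10*I)/541)/2 + 59) = 83*((21 + 10*I)/1082 + 59) = 83*(59 + (21 + 10*I)/1082) = 4897 + 83*(21 + 10*I)/1082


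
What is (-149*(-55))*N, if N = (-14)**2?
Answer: 1606220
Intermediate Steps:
N = 196
(-149*(-55))*N = -149*(-55)*196 = 8195*196 = 1606220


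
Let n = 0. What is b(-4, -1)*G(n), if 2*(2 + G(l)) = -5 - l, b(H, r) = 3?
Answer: -27/2 ≈ -13.500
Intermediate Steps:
G(l) = -9/2 - l/2 (G(l) = -2 + (-5 - l)/2 = -2 + (-5/2 - l/2) = -9/2 - l/2)
b(-4, -1)*G(n) = 3*(-9/2 - 1/2*0) = 3*(-9/2 + 0) = 3*(-9/2) = -27/2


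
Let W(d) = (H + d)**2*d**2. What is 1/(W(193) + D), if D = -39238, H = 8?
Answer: 1/1504857611 ≈ 6.6451e-10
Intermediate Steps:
W(d) = d**2*(8 + d)**2 (W(d) = (8 + d)**2*d**2 = d**2*(8 + d)**2)
1/(W(193) + D) = 1/(193**2*(8 + 193)**2 - 39238) = 1/(37249*201**2 - 39238) = 1/(37249*40401 - 39238) = 1/(1504896849 - 39238) = 1/1504857611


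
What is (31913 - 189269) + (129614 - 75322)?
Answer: -103064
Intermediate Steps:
(31913 - 189269) + (129614 - 75322) = -157356 + 54292 = -103064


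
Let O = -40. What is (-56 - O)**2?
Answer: 256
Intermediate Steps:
(-56 - O)**2 = (-56 - 1*(-40))**2 = (-56 + 40)**2 = (-16)**2 = 256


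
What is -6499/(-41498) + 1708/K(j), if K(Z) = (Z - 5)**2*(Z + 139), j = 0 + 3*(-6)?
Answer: 486873075/2656245482 ≈ 0.18329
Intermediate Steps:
j = -18 (j = 0 - 18 = -18)
K(Z) = (-5 + Z)**2*(139 + Z)
-6499/(-41498) + 1708/K(j) = -6499/(-41498) + 1708/(((-5 - 18)**2*(139 - 18))) = -6499*(-1/41498) + 1708/(((-23)**2*121)) = 6499/41498 + 1708/((529*121)) = 6499/41498 + 1708/64009 = 486873075/2656245482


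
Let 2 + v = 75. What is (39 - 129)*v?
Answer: -6570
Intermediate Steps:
v = 73 (v = -2 + 75 = 73)
(39 - 129)*v = (39 - 129)*73 = -90*73 = -6570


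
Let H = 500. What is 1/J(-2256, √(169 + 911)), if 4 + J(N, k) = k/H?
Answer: -25000/99973 - 75*√30/99973 ≈ -0.25418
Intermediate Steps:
J(N, k) = -4 + k/500
1/J(-2256, √(169 + 911)) = 1/(-4 + √(169 + 911)/500) = 1/(-4 + √1080/500) = 1/(-4 + (6*√30)/500) = 1/(-4 + 3*√30/250)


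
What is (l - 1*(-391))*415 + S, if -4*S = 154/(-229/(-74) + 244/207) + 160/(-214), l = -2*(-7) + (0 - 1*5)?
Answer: 1162620964679/7004113 ≈ 1.6599e+5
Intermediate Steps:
l = 9 (l = 14 + (0 - 5) = 14 - 5 = 9)
S = -61793321/7004113 (S = -(154/(-229/(-74) + 244/207) + 160/(-214))/4 = -(154/(-229*(-1/74) + 244*(1/207)) + 160*(-1/214))/4 = -(154/(229/74 + 244/207) - 80/107)/4 = -(154/(65459/15318) - 80/107)/4 = -(154*(15318/65459) - 80/107)/4 = -(2358972/65459 - 80/107)/4 = -¼*247173284/7004113 = -61793321/7004113 ≈ -8.8224)
(l - 1*(-391))*415 + S = (9 - 1*(-391))*415 - 61793321/7004113 = (9 + 391)*415 - 61793321/7004113 = 400*415 - 61793321/7004113 = 166000 - 61793321/7004113 = 1162620964679/7004113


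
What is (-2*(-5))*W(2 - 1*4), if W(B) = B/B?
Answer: 10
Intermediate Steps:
W(B) = 1
(-2*(-5))*W(2 - 1*4) = -2*(-5)*1 = 10*1 = 10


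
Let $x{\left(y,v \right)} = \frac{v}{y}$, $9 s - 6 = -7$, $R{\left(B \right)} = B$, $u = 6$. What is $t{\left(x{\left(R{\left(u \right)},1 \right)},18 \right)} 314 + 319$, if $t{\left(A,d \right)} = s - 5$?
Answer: $- \frac{11573}{9} \approx -1285.9$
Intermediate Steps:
$s = - \frac{1}{9}$ ($s = \frac{2}{3} + \frac{1}{9} \left(-7\right) = \frac{2}{3} - \frac{7}{9} = - \frac{1}{9} \approx -0.11111$)
$t{\left(A,d \right)} = - \frac{46}{9}$ ($t{\left(A,d \right)} = - \frac{1}{9} - 5 = - \frac{46}{9}$)
$t{\left(x{\left(R{\left(u \right)},1 \right)},18 \right)} 314 + 319 = \left(- \frac{46}{9}\right) 314 + 319 = - \frac{14444}{9} + 319 = - \frac{11573}{9}$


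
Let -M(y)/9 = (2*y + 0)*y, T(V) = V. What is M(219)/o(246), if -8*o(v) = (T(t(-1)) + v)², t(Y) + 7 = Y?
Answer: 1726596/14161 ≈ 121.93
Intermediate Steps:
t(Y) = -7 + Y
o(v) = -(-8 + v)²/8 (o(v) = -((-7 - 1) + v)²/8 = -(-8 + v)²/8)
M(y) = -18*y² (M(y) = -9*(2*y + 0)*y = -9*2*y*y = -18*y²)
M(219)/o(246) = (-18*219²)/((-(-8 + 246)²/8)) = (-18*47961)/((-⅛*238²)) = -863298/((-⅛*56644)) = -863298/(-14161/2) = -863298*(-2/14161) = 1726596/14161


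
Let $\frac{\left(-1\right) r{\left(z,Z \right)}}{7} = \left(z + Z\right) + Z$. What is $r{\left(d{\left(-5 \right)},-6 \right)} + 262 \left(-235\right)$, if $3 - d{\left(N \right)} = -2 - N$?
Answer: $-61486$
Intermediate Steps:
$d{\left(N \right)} = 5 + N$ ($d{\left(N \right)} = 3 - \left(-2 - N\right) = 3 + \left(2 + N\right) = 5 + N$)
$r{\left(z,Z \right)} = - 14 Z - 7 z$ ($r{\left(z,Z \right)} = - 7 \left(\left(z + Z\right) + Z\right) = - 7 \left(\left(Z + z\right) + Z\right) = - 7 \left(z + 2 Z\right) = - 14 Z - 7 z$)
$r{\left(d{\left(-5 \right)},-6 \right)} + 262 \left(-235\right) = \left(\left(-14\right) \left(-6\right) - 7 \left(5 - 5\right)\right) + 262 \left(-235\right) = \left(84 - 0\right) - 61570 = \left(84 + 0\right) - 61570 = 84 - 61570 = -61486$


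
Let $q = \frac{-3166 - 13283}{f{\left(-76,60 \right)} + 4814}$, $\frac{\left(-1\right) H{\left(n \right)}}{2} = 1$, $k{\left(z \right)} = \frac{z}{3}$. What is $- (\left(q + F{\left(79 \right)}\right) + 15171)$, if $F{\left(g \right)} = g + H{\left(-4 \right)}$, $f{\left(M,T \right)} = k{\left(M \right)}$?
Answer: $- \frac{219003421}{14366} \approx -15245.0$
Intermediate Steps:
$k{\left(z \right)} = \frac{z}{3}$ ($k{\left(z \right)} = z \frac{1}{3} = \frac{z}{3}$)
$H{\left(n \right)} = -2$ ($H{\left(n \right)} = \left(-2\right) 1 = -2$)
$f{\left(M,T \right)} = \frac{M}{3}$
$q = - \frac{49347}{14366}$ ($q = \frac{-3166 - 13283}{\frac{1}{3} \left(-76\right) + 4814} = - \frac{16449}{- \frac{76}{3} + 4814} = - \frac{16449}{\frac{14366}{3}} = \left(-16449\right) \frac{3}{14366} = - \frac{49347}{14366} \approx -3.435$)
$F{\left(g \right)} = -2 + g$ ($F{\left(g \right)} = g - 2 = -2 + g$)
$- (\left(q + F{\left(79 \right)}\right) + 15171) = - (\left(- \frac{49347}{14366} + \left(-2 + 79\right)\right) + 15171) = - (\left(- \frac{49347}{14366} + 77\right) + 15171) = - (\frac{1056835}{14366} + 15171) = \left(-1\right) \frac{219003421}{14366} = - \frac{219003421}{14366}$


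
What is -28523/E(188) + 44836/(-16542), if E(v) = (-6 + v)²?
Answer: -978487565/273968604 ≈ -3.5715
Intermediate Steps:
-28523/E(188) + 44836/(-16542) = -28523/(-6 + 188)² + 44836/(-16542) = -28523/(182²) + 44836*(-1/16542) = -28523/33124 - 22418/8271 = -978487565/273968604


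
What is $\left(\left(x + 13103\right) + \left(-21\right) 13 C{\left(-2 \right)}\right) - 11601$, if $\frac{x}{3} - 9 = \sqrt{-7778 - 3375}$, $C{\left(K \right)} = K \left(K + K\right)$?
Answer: $-655 + 3 i \sqrt{11153} \approx -655.0 + 316.82 i$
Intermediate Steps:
$C{\left(K \right)} = 2 K^{2}$ ($C{\left(K \right)} = K 2 K = 2 K^{2}$)
$x = 27 + 3 i \sqrt{11153}$ ($x = 27 + 3 \sqrt{-7778 - 3375} = 27 + 3 \sqrt{-11153} = 27 + 3 i \sqrt{11153} \approx 27.0 + 316.82 i$)
$\left(\left(x + 13103\right) + \left(-21\right) 13 C{\left(-2 \right)}\right) - 11601 = \left(\left(\left(27 + 3 i \sqrt{11153}\right) + 13103\right) + \left(-21\right) 13 \cdot 2 \left(-2\right)^{2}\right) - 11601 = \left(\left(13130 + 3 i \sqrt{11153}\right) - 273 \cdot 2 \cdot 4\right) - 11601 = \left(\left(13130 + 3 i \sqrt{11153}\right) - 2184\right) - 11601 = \left(10946 + 3 i \sqrt{11153}\right) - 11601 = -655 + 3 i \sqrt{11153}$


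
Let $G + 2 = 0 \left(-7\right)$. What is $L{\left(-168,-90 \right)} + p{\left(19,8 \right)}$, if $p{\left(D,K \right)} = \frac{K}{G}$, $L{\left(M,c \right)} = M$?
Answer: $-172$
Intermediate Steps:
$G = -2$ ($G = -2 + 0 \left(-7\right) = -2 + 0 = -2$)
$p{\left(D,K \right)} = - \frac{K}{2}$ ($p{\left(D,K \right)} = \frac{K}{-2} = K \left(- \frac{1}{2}\right) = - \frac{K}{2}$)
$L{\left(-168,-90 \right)} + p{\left(19,8 \right)} = -168 - 4 = -172$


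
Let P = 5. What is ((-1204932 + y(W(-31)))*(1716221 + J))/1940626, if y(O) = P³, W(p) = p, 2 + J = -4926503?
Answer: 1933886317594/970313 ≈ 1.9931e+6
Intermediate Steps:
J = -4926505 (J = -2 - 4926503 = -4926505)
y(O) = 125 (y(O) = 5³ = 125)
((-1204932 + y(W(-31)))*(1716221 + J))/1940626 = ((-1204932 + 125)*(1716221 - 4926505))/1940626 = -1204807*(-3210284)*(1/1940626) = 3867772635188*(1/1940626) = 1933886317594/970313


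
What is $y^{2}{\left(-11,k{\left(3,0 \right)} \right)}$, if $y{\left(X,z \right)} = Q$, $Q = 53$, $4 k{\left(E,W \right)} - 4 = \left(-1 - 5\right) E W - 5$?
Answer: $2809$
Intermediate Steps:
$k{\left(E,W \right)} = - \frac{1}{4} - \frac{3 E W}{2}$ ($k{\left(E,W \right)} = 1 + \frac{\left(-1 - 5\right) E W - 5}{4} = 1 + \frac{- 6 E W - 5}{4} = 1 + \frac{-5 - 6 E W}{4} = 1 - \left(\frac{5}{4} + \frac{3 E W}{2}\right) = - \frac{1}{4} - \frac{3 E W}{2}$)
$y{\left(X,z \right)} = 53$
$y^{2}{\left(-11,k{\left(3,0 \right)} \right)} = 53^{2} = 2809$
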